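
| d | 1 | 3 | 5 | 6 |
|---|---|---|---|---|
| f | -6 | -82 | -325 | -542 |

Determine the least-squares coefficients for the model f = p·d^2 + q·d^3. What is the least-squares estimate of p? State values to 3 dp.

p = -3.020

Setting ∂/∂p … = 0 gives: 2003·p + 11145·q = -28381;  11145·p + 63011·q = -159917.
(Σd^2·d^2 = 2003, Σd^2·d^3 = 11145, Σd^3·d^3 = 63011, Σd^2·f = -28381, Σd^3·f = -159917.)
det = 2003·63011 − 11145² = 2000008.
p = ((-28381)·63011 − 11145·(-159917))/2000008 = -3020113/1000004; q = (2003·(-159917) − 11145·(-28381))/2000008 = -2003753/1000004.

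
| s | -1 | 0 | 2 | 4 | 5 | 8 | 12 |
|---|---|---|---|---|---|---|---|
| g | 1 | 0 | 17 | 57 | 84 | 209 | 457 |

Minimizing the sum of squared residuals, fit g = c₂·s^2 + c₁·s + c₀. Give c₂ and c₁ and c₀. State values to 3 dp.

Normal-equation sums: Σs^2·s^2 = 25730, Σs^2·s = 2436, Σs^2 = 254, Σs·s = 254, Σs = 30, Σ1 = 7.
And Σs^2·g = 82265, Σs·g = 7837, Σg = 825.
So AᵀA·[c₂, c₁, c₀]ᵀ = Aᵀg: [[25730, 2436, 254]; [2436, 254, 30]; [254, 30, 7]]·[c₂, c₁, c₀]ᵀ = [82265, 7837, 825]ᵀ.
Solving the 3×3 system (Gaussian elimination) gives c₂ = 2687693/894922, c₁ = 1816499/894922, c₀ = 81547/447461.

c₂ = 3.003, c₁ = 2.030, c₀ = 0.182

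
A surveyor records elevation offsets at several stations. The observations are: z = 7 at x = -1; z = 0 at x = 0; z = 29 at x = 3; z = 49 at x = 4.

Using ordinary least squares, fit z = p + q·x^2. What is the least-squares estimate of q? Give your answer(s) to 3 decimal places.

The normal equations are: 4·p + 26·q = 85;  26·p + 338·q = 1052.
det = 4·338 − 26² = 676.
p = (85·338 − 26·1052)/676 = 53/26; q = (4·1052 − 26·85)/676 = 999/338.

q = 2.956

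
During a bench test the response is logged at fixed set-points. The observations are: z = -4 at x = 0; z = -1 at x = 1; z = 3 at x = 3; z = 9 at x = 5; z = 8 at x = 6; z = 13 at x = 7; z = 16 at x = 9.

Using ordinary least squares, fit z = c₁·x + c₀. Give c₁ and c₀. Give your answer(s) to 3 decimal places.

Sums needed: Σx·x = 201, Σx = 31, Σ1 = 7.
Right-hand side: Σx·z = 336, Σz = 44.
So MᵀM·[c₁, c₀]ᵀ = Mᵀz: [[201, 31]; [31, 7]]·[c₁, c₀]ᵀ = [336, 44]ᵀ.
Determinant 201·7 − 31² = 446.
c₁ = (336·7 − 31·44)/446 = 494/223; c₀ = (201·44 − 31·336)/446 = -786/223.

c₁ = 2.215, c₀ = -3.525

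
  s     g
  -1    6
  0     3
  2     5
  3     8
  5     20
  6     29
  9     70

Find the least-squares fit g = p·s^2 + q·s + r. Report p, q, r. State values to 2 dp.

The normal equations are: 8580·p + 1104·q + 156·r = 7312;  1104·p + 156·q + 24·r = 932;  156·p + 24·q + 7·r = 141.
Row-reducing yields p = 2531/2541, q = -4079/2541, r = 2921/847.

p = 1.00, q = -1.61, r = 3.45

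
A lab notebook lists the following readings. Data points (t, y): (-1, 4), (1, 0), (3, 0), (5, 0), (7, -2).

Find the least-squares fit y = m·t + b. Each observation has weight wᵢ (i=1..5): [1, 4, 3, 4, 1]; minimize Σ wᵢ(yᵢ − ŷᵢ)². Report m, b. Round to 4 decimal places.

m = -0.3750, b = 1.2788

Compute the Gram sums: Σwᵢ·t·t = 181, Σwᵢ·t = 39, Σwᵢ·1 = 13.
For MᵀWy: Σwᵢ·t·y = -18, Σwᵢ·y = 2.
Normal equations: [[181, 39]; [39, 13]]·[m, b]ᵀ = [-18, 2]ᵀ.
Determinant 181·13 − 39² = 832.
m = ((-18)·13 − 39·2)/832 = -3/8; b = (181·2 − 39·(-18))/832 = 133/104.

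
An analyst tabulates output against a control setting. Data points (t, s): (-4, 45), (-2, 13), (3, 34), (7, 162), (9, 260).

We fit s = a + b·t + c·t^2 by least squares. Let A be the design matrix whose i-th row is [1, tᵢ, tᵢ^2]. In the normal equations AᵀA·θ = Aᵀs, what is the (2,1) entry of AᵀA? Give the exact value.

13

Row 2 ↔ basis t, column 1 ↔ basis 1, so (AᵀA)_{2,1} = Σᵢ t = (-4)·(1) + (-2)·(1) + (3)·(1) + (7)·(1) + (9)·(1) = 13.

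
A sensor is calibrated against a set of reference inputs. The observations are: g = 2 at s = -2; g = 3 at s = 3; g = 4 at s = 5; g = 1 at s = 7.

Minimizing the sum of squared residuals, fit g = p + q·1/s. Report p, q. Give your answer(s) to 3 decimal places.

p = 2.447, q = 1.214

Sums needed: Σ1 = 4, Σ1/s = 37/210, Σ1/s·1/s = 18589/44100.
For Aᵀg: Σg = 10, Σ1/s·g = 33/35.
Normal equations: [[4, 37/210]; [37/210, 18589/44100]]·[p, q]ᵀ = [10, 33/35]ᵀ.
Δ = 4·(18589/44100) − (37/210)² = 24329/14700.
p = (10·(18589/44100) − (37/210)·(33/35))/(24329/14700) = 178564/72987; q = (4·(33/35) − (37/210)·10)/(24329/14700) = 29540/24329.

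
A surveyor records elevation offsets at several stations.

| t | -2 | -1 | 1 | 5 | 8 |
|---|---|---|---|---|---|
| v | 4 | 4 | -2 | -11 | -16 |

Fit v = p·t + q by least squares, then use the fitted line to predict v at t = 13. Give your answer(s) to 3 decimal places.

v̂ = -27.203

Forming MᵀM = [[95, 11]; [11, 5]] and Mᵀv = [-197, -21]ᵀ gives MᵀM·[p, q]ᵀ = Mᵀv.
det = 95·5 − 11² = 354.
p = ((-197)·5 − 11·(-21))/354 = -377/177; q = (95·(-21) − 11·(-197))/354 = 86/177.
At t = 13: v̂ = (-377/177)·(13) + (86/177)·(1) = -1605/59.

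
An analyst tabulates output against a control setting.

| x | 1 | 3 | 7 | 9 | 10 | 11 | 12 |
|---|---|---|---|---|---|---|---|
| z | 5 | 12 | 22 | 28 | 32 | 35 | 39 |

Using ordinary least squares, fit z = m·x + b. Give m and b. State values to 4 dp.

Normal-equation sums: Σx·x = 505, Σx = 53, Σ1 = 7.
Moment sums: Σx·z = 1620, Σz = 173.
So AᵀA·[m, b]ᵀ = Aᵀz: [[505, 53]; [53, 7]]·[m, b]ᵀ = [1620, 173]ᵀ.
det = 505·7 − 53² = 726.
m = (1620·7 − 53·173)/726 = 2171/726; b = (505·173 − 53·1620)/726 = 1505/726.

m = 2.9904, b = 2.0730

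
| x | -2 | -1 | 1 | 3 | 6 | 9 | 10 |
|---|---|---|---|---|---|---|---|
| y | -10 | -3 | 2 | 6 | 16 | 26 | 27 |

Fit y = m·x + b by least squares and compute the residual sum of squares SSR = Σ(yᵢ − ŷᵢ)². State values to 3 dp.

SSR = 11.993

AᵀA·[m, b]ᵀ = Aᵀy reads: 232·m + 26·b = 643;  26·m + 7·b = 64.
Δ = 232·7 − 26² = 948.
m = (643·7 − 26·64)/948 = 2837/948; b = (232·64 − 26·643)/948 = -935/474.
Residuals: -484/237, 621/316, 929/948, -953/948, 4/237, 985/948, -226/237; SSR = 11369/948.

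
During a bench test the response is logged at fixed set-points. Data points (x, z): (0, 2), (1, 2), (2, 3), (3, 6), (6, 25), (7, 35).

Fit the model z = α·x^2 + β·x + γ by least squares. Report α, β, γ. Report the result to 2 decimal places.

α = 0.85, β = -1.25, γ = 2.15

With design matrix A, AᵀA = [[3795, 595, 99]; [595, 99, 19]; [99, 19, 6]] and Aᵀz = [2683, 421, 73]ᵀ.
Solving the 3×3 system (Gaussian elimination) gives α = 3977/4696, β = -5873/4696, γ = 1264/587.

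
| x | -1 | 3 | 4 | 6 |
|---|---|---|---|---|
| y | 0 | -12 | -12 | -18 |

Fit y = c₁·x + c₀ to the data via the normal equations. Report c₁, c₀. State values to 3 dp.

c₁ = -2.538, c₀ = -2.885

Entries of MᵀM: Σx·x = 62, Σx = 12, Σ1 = 4.
Moment sums: Σx·y = -192, Σy = -42.
MᵀM·[c₁, c₀]ᵀ = Mᵀy becomes [[62, 12]; [12, 4]]·[c₁, c₀]ᵀ = [-192, -42]ᵀ.
det = 62·4 − 12² = 104.
c₁ = ((-192)·4 − 12·(-42))/104 = -33/13; c₀ = (62·(-42) − 12·(-192))/104 = -75/26.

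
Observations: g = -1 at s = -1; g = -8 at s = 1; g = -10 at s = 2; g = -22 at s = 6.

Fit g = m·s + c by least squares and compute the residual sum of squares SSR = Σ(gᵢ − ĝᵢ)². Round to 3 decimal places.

Setting ∂/∂m … = 0 gives: 42·m + 8·c = -159;  8·m + 4·c = -41.
Δ = 42·4 − 8² = 104.
m = ((-159)·4 − 8·(-41))/104 = -77/26; c = (42·(-41) − 8·(-159))/104 = -225/52.
Residuals: 19/52, -37/52, 1/4, 5/52; SSR = 37/52.

SSR = 0.712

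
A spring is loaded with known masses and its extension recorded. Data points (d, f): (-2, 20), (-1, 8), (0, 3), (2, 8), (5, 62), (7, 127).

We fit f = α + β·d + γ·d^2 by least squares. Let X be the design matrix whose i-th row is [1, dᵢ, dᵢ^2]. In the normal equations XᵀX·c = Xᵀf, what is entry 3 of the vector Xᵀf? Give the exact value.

Entry 3 ↔ basis d^2, so (Xᵀf)_{3} = Σᵢ (d^2)·fᵢ = (4)·(20) + (1)·(8) + (0)·(3) + (4)·(8) + (25)·(62) + (49)·(127) = 7893.

7893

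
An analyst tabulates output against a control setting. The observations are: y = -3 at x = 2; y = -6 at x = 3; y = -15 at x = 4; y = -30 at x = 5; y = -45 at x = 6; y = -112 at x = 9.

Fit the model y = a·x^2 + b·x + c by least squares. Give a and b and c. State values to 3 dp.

MᵀM·[a, b, c]ᵀ = Mᵀy reads: 8835·a + 1169·b + 171·c = -11748;  1169·a + 171·b + 29·c = -1512;  171·a + 29·b + 6·c = -211.
Row-reducing yields a = -1237/726, b = 3587/1210, c = -1697/1815.

a = -1.704, b = 2.964, c = -0.935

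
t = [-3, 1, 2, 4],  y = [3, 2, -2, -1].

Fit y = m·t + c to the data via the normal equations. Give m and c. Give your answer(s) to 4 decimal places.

m = -0.6538, c = 1.1538

AᵀA·[m, c]ᵀ = Aᵀy reads: 30·m + 4·c = -15;  4·m + 4·c = 2.
(Σt·t = 30, Σt = 4, Σ1 = 4, Σt·y = -15, Σy = 2.)
Eliminating c: 4·(row 1) − 4·(row 2) gives 104·m = 4·(-15) − 4·2 = -68, so m = -17/26.
Then c = (2 − 4·(-17/26))/4 = 15/13.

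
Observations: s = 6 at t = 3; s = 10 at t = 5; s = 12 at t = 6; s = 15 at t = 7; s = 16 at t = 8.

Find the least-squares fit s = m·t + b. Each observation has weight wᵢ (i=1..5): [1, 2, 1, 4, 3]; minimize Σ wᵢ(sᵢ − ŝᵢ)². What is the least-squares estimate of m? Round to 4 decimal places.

m = 2.0882

From the data, Σwᵢ·t·t = 483, Σwᵢ·t = 71, Σwᵢ·1 = 11.
For XᵀWs: Σwᵢ·t·s = 994, Σwᵢ·s = 146.
XᵀWX·[m, b]ᵀ = XᵀWs becomes [[483, 71]; [71, 11]]·[m, b]ᵀ = [994, 146]ᵀ.
Determinant 483·11 − 71² = 272.
m = (994·11 − 71·146)/272 = 71/34; b = (483·146 − 71·994)/272 = -7/34.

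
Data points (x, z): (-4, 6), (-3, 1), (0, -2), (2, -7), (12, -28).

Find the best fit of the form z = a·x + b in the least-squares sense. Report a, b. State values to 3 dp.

a = -2.053, b = -3.126

Entries of AᵀA: Σx·x = 173, Σx = 7, Σ1 = 5.
And Σx·z = -377, Σz = -30.
det = 173·5 − 7² = 816.
a = ((-377)·5 − 7·(-30))/816 = -1675/816; b = (173·(-30) − 7·(-377))/816 = -2551/816.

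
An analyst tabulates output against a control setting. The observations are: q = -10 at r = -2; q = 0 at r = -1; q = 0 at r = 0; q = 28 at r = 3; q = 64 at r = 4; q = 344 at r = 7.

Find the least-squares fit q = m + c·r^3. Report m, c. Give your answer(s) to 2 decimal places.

The normal system MᵀM·[m, c]ᵀ = Mᵀq is [[6, 425]; [425, 122539]]·[m, c]ᵀ = [426, 122924]ᵀ.
Eliminating c: 122539·(row 1) − 425·(row 2) gives 554609·m = 122539·426 − 425·122924 = -41086, so m = -41086/554609.
Then c = (122924 − 425·(-41086/554609))/122539 = 556494/554609.

m = -0.07, c = 1.00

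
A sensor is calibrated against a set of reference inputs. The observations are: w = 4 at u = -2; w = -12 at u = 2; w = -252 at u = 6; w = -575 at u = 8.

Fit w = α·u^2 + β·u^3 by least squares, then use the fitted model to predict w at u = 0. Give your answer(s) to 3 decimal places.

ŵ = 0.000

With design matrix A, AᵀA = [[5424, 40544]; [40544, 308928]] and Aᵀw = [-45904, -348960]ᵀ.
Determinant 5424·308928 − 40544² = 31809536.
α = ((-45904)·308928 − 40544·(-348960))/31809536 = -8007/7766; β = (5424·(-348960) − 40544·(-45904))/31809536 = -15443/15532.
At u = 0: ŵ = (-8007/7766)·(0) + (-15443/15532)·(0) = 0.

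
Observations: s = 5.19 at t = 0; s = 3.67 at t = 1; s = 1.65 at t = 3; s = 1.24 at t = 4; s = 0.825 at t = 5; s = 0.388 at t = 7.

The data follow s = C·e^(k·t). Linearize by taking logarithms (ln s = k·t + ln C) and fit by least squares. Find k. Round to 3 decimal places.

k = -0.370

Let Y = ln s. Fitting Y = k·t + ln C by least squares:
Σt = 20.0000, Σ(t)² = 100.0000, Σln s = 2.5237, Σt·ln s = -3.9261.
Normal system: [[100.0000, 20.0000]; [20.0000, 6]]·[k, ln C]ᵀ = [-3.9261, 2.5237]ᵀ.
Δ = 100.0000·6 − (20.0000)² = 200.0000; k = (-3.9261·6 − 20.0000·2.5237)/200.0000 = -0.37015, ln C = (100.0000·2.5237 − 20.0000·-3.9261)/200.0000 = 1.65446.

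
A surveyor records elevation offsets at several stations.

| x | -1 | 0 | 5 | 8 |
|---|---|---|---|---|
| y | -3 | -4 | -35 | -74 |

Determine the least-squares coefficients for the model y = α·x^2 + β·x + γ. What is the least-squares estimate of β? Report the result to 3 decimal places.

Forming MᵀM = [[4722, 636, 90]; [636, 90, 12]; [90, 12, 4]] and Mᵀy = [-5614, -764, -116]ᵀ gives MᵀM·[α, β, γ]ᵀ = Mᵀy.
Inverting the 3×3 Gram matrix, [α, β, γ]ᵀ = [-1660/1947, -3748/1947, -2623/649]ᵀ.

β = -1.925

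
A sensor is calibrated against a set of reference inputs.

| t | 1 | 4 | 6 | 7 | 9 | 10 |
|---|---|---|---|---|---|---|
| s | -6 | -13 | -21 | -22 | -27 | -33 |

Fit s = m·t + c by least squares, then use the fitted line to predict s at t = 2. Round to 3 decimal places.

ŝ = -8.277

From the data, Σt·t = 283, Σt = 37, Σ1 = 6.
Moment sums: Σt·s = -911, Σs = -122.
det = 283·6 − 37² = 329.
m = ((-911)·6 − 37·(-122))/329 = -136/47; c = (283·(-122) − 37·(-911))/329 = -117/47.
At t = 2: ŝ = (-136/47)·(2) + (-117/47)·(1) = -389/47.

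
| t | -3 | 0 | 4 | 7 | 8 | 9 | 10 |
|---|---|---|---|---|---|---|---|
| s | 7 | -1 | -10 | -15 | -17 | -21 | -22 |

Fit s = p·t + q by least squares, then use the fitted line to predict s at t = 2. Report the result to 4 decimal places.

The normal system AᵀA·[p, q]ᵀ = Aᵀs is [[319, 35]; [35, 7]]·[p, q]ᵀ = [-711, -79]ᵀ.
Eliminating q: 7·(row 1) − 35·(row 2) gives 1008·p = 7·(-711) − 35·(-79) = -2212, so p = -79/36.
Then q = ((-79) − 35·(-79/36))/7 = -79/252.
At t = 2: ŝ = (-79/36)·(2) + (-79/252)·(1) = -395/84.

ŝ = -4.7024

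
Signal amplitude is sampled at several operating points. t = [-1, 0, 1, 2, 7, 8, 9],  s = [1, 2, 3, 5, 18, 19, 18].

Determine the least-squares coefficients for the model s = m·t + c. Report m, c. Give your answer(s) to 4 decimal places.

Normal-equation sums: Σt·t = 200, Σt = 26, Σ1 = 7.
And Σt·s = 452, Σs = 66.
Eliminating c: 7·(row 1) − 26·(row 2) gives 724·m = 7·452 − 26·66 = 1448, so m = 2.
Then c = (66 − 26·2)/7 = 2.

m = 2.0000, c = 2.0000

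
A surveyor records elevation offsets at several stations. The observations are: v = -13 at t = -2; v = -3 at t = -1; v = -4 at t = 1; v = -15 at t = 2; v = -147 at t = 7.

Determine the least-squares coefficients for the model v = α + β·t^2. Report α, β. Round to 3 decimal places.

α = -1.285, β = -2.976

Forming AᵀA = [[5, 59]; [59, 2435]] and Aᵀv = [-182, -7322]ᵀ gives AᵀA·[α, β]ᵀ = Aᵀv.
Δ = 5·2435 − 59² = 8694.
α = ((-182)·2435 − 59·(-7322))/8694 = -266/207; β = (5·(-7322) − 59·(-182))/8694 = -616/207.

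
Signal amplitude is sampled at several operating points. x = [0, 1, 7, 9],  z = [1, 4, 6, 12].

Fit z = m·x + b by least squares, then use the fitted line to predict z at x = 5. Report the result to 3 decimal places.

ẑ = 6.468

Compute the Gram sums: Σx·x = 131, Σx = 17, Σ1 = 4.
Right-hand side: Σx·z = 154, Σz = 23.
AᵀA·[m, b]ᵀ = Aᵀz becomes [[131, 17]; [17, 4]]·[m, b]ᵀ = [154, 23]ᵀ.
Δ = 131·4 − 17² = 235.
m = (154·4 − 17·23)/235 = 45/47; b = (131·23 − 17·154)/235 = 79/47.
At x = 5: ẑ = (45/47)·(5) + (79/47)·(1) = 304/47.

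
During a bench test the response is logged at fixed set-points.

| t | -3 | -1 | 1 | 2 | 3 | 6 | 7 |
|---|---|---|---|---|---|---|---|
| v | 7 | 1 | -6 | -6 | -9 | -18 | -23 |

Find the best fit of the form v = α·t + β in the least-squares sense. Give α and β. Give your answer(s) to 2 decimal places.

α = -2.87, β = -1.57

Sums needed: Σt·t = 109, Σt = 15, Σ1 = 7.
Right-hand side: Σt·v = -336, Σv = -54.
Determinant 109·7 − 15² = 538.
α = ((-336)·7 − 15·(-54))/538 = -771/269; β = (109·(-54) − 15·(-336))/538 = -423/269.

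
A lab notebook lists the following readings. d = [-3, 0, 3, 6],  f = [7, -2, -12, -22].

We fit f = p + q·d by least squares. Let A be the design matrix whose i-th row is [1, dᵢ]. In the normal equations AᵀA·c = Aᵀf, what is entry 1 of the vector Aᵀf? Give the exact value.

-29

Entry 1 ↔ basis 1, so (Aᵀf)_{1} = Σᵢ fᵢ = (1)·(7) + (1)·(-2) + (1)·(-12) + (1)·(-22) = -29.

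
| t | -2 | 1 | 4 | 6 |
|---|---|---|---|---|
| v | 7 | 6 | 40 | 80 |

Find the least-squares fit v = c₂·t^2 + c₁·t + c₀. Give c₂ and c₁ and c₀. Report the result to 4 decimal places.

From the data, Σt^2·t^2 = 1569, Σt^2·t = 273, Σt^2 = 57, Σt·t = 57, Σt = 9, Σ1 = 4.
Moment sums: Σt^2·v = 3554, Σt·v = 632, Σv = 133.
AᵀA·[c₂, c₁, c₀]ᵀ = Aᵀv becomes [[1569, 273, 57]; [273, 57, 9]; [57, 9, 4]]·[c₂, c₁, c₀]ᵀ = [3554, 632, 133]ᵀ.
Row-reducing yields c₂ = 2843/1524, c₁ = 867/508, c₀ = 359/127.

c₂ = 1.8655, c₁ = 1.7067, c₀ = 2.8268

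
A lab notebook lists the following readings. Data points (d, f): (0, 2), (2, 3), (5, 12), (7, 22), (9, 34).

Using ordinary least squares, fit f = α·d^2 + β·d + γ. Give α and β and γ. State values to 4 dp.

α = 0.3913, β = 0.0920, γ = 1.7344

Forming XᵀX = [[9603, 1205, 159]; [1205, 159, 23]; [159, 23, 5]] and Xᵀf = [4144, 526, 73]ᵀ gives XᵀX·[α, β, γ]ᵀ = Xᵀf.
Row-reducing yields α = 17209/43982, β = 4045/43982, γ = 38142/21991.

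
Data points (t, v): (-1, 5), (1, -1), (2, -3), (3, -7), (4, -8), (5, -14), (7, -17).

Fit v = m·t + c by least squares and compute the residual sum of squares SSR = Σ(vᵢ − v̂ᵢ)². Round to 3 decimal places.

SSR = 6.548

Normal-equation sums: Σt·t = 105, Σt = 21, Σ1 = 7.
And Σt·v = -254, Σv = -45.
Eliminating c: 7·(row 1) − 21·(row 2) gives 294·m = 7·(-254) − 21·(-45) = -833, so m = -17/6.
Then c = ((-45) − 21·(-17/6))/7 = 29/14.
Residuals: 2/21, -5/21, 25/42, -4/7, 53/42, -40/21, 16/21; SSR = 275/42.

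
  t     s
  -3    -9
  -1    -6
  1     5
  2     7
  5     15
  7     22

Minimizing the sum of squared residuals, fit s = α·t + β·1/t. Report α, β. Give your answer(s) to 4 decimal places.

Forming MᵀM = [[89, 6]; [6, 106789/44100]] and Mᵀs = [281, 331/14]ᵀ gives MᵀM·[α, β]ᵀ = Mᵀs.
Determinant 89·(106789/44100) − 6² = 7916621/44100.
α = (281·(106789/44100) − 6·(331/14))/(7916621/44100) = 23751809/7916621; β = (89·(331/14) − 6·281)/(7916621/44100) = 18443250/7916621.

α = 3.0002, β = 2.3297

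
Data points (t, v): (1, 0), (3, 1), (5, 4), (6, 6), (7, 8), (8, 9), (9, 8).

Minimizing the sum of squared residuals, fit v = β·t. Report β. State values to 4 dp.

β = 0.9774

Normal-equation sums: Σt·t = 265.
For Mᵀv: Σt·v = 259.
MᵀM·[β]ᵀ = Mᵀv becomes [[265]]·[β]ᵀ = [259]ᵀ.
β = 259/265 = 0.977358.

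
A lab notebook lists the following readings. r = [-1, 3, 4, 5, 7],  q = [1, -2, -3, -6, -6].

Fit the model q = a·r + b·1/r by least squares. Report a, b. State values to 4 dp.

The normal equations are: 100·a + 5·b = -91;  5·a + (217681/176400)·b = -1879/420.
Δ = 100·(217681/176400) − 5² = 173581/1764.
a = ((-91)·(217681/176400) − 5·(-1879/420))/(173581/1764) = -15863071/17358100; b = (100·(-1879/420) − 5·(-91))/(173581/1764) = 13440/173581.

a = -0.9139, b = 0.0774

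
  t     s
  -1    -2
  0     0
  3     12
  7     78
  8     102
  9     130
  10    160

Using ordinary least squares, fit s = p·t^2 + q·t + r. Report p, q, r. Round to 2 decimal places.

Compute the Gram sums: Σt^2·t^2 = 23140, Σt^2·t = 2610, Σt^2 = 304, Σt·t = 304, Σt = 36, Σ1 = 7.
Moment sums: Σt^2·s = 36986, Σt·s = 4170, Σs = 480.
Row-reducing yields p = 241013/150249, q = 867/4553, r = -311204/150249.

p = 1.60, q = 0.19, r = -2.07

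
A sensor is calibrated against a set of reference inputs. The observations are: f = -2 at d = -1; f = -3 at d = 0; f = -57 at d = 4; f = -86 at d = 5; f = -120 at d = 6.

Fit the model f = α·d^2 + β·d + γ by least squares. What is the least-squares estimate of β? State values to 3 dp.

β = -2.393

Setting ∂/∂α … = 0 gives: 2178·α + 404·β + 78·γ = -7384;  404·α + 78·β + 14·γ = -1376;  78·α + 14·β + 5·γ = -268.
(Σd^2·d^2 = 2178, Σd^2·d = 404, Σd^2 = 78, Σd·d = 78, Σd = 14, Σ1 = 5, Σd^2·f = -7384, Σd·f = -1376, Σf = -268.)
Solving the 3×3 system (Gaussian elimination) gives α = -10216/3559, β = -8516/3559, γ = -7548/3559.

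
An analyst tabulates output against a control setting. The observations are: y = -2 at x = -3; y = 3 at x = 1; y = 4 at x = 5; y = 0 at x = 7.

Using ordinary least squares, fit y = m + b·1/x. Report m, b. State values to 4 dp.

m = 0.3677, b = 3.4958

The normal equations are: 4·m + (106/105)·b = 5;  (106/105)·m + (12916/11025)·b = 67/15.
(Σ1 = 4, Σ1/x = 106/105, Σ1/x·1/x = 12916/11025, Σy = 5, Σ1/x·y = 67/15.)
Eliminating b: (12916/11025)·(row 1) − (106/105)·(row 2) gives (4492/1225)·m = (12916/11025)·5 − (106/105)·(67/15) = 14866/11025, so m = 7433/20214.
Then b = ((67/15) − (106/105)·(7433/20214))/(12916/11025) = 23555/6738.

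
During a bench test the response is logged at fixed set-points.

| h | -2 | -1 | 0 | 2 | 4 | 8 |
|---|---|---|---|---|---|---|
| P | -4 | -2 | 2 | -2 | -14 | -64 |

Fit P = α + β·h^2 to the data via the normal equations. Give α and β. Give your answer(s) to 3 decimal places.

α = 1.004, β = -1.011

With design matrix M, MᵀM = [[6, 89]; [89, 4385]] and MᵀP = [-84, -4346]ᵀ.
det = 6·4385 − 89² = 18389.
α = ((-84)·4385 − 89·(-4346))/18389 = 18454/18389; β = (6·(-4346) − 89·(-84))/18389 = -18600/18389.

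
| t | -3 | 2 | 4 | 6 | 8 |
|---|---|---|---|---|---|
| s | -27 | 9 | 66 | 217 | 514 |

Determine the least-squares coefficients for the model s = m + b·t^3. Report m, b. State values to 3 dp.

m = 0.843, b = 1.002

The normal system XᵀX·[m, b]ᵀ = Xᵀs is [[5, 773]; [773, 313689]]·[m, b]ᵀ = [779, 315065]ᵀ.
Eliminating b: 313689·(row 1) − 773·(row 2) gives 970916·m = 313689·779 − 773·315065 = 818486, so m = 409243/485458.
Then b = (315065 − 773·(409243/485458))/313689 = 486579/485458.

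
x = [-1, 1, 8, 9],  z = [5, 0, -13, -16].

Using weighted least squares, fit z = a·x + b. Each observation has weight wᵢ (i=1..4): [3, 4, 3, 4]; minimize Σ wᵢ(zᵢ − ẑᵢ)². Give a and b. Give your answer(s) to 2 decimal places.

a = -2.02, b = 2.52

The normal system MᵀWM·[a, b]ᵀ = MᵀWz is [[523, 61]; [61, 14]]·[a, b]ᵀ = [-903, -88]ᵀ.
Determinant 523·14 − 61² = 3601.
a = ((-903)·14 − 61·(-88))/3601 = -7274/3601; b = (523·(-88) − 61·(-903))/3601 = 9059/3601.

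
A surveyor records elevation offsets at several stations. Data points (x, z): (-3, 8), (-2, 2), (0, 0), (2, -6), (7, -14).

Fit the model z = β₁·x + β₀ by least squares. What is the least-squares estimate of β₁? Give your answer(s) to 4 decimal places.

β₁ = -2.0701

With design matrix A, AᵀA = [[66, 4]; [4, 5]] and Aᵀz = [-138, -10]ᵀ.
Eliminating β₀: 5·(row 1) − 4·(row 2) gives 314·β₁ = 5·(-138) − 4·(-10) = -650, so β₁ = -325/157.
Then β₀ = ((-10) − 4·(-325/157))/5 = -54/157.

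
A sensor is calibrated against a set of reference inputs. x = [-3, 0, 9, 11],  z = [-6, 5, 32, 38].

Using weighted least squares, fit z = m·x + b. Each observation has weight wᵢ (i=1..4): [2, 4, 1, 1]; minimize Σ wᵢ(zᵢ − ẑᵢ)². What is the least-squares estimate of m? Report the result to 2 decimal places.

The normal system MᵀWM·[m, b]ᵀ = MᵀWz is [[220, 14]; [14, 8]]·[m, b]ᵀ = [742, 78]ᵀ.
Δ = 220·8 − 14² = 1564.
m = (742·8 − 14·78)/1564 = 1211/391; b = (220·78 − 14·742)/1564 = 1693/391.

m = 3.10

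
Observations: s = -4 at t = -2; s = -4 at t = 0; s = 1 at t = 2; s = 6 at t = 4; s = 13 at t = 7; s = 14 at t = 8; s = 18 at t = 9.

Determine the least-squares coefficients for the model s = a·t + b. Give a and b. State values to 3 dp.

MᵀM·[a, b]ᵀ = Mᵀs reads: 218·a + 28·b = 399;  28·a + 7·b = 44.
Δ = 218·7 − 28² = 742.
a = (399·7 − 28·44)/742 = 223/106; b = (218·44 − 28·399)/742 = -790/371.

a = 2.104, b = -2.129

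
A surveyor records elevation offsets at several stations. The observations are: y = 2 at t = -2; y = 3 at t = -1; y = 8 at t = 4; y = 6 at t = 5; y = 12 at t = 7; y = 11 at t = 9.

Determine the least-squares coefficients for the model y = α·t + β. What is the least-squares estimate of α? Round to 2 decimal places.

α = 0.88

With design matrix A, AᵀA = [[176, 22]; [22, 6]] and Aᵀy = [238, 42]ᵀ.
Δ = 176·6 − 22² = 572.
α = (238·6 − 22·42)/572 = 126/143; β = (176·42 − 22·238)/572 = 49/13.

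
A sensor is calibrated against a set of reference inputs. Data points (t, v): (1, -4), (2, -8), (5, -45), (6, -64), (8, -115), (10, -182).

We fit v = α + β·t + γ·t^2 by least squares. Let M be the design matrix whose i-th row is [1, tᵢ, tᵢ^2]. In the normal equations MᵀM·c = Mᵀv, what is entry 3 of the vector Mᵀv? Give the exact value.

Entry 3 ↔ basis t^2, so (Mᵀv)_{3} = Σᵢ (t^2)·vᵢ = (1)·(-4) + (4)·(-8) + (25)·(-45) + (36)·(-64) + (64)·(-115) + (100)·(-182) = -29025.

-29025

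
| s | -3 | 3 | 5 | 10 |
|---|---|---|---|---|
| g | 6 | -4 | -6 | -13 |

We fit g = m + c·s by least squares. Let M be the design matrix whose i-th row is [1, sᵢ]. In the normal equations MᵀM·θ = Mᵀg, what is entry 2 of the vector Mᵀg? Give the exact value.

Entry 2 ↔ basis s, so (Mᵀg)_{2} = Σᵢ (s)·gᵢ = (-3)·(6) + (3)·(-4) + (5)·(-6) + (10)·(-13) = -190.

-190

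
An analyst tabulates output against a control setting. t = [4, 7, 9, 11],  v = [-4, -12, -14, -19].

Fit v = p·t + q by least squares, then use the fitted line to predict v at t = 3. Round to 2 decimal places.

Forming XᵀX = [[267, 31]; [31, 4]] and Xᵀv = [-435, -49]ᵀ gives XᵀX·[p, q]ᵀ = Xᵀv.
Eliminating q: 4·(row 1) − 31·(row 2) gives 107·p = 4·(-435) − 31·(-49) = -221, so p = -221/107.
Then q = ((-49) − 31·(-221/107))/4 = 402/107.
At t = 3: v̂ = (-221/107)·(3) + (402/107)·(1) = -261/107.

v̂ = -2.44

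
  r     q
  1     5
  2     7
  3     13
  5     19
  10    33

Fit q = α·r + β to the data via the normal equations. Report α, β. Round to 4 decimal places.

α = 3.1417, β = 2.2047

With design matrix X, XᵀX = [[139, 21]; [21, 5]] and Xᵀq = [483, 77]ᵀ.
Eliminating β: 5·(row 1) − 21·(row 2) gives 254·α = 5·483 − 21·77 = 798, so α = 399/127.
Then β = (77 − 21·(399/127))/5 = 280/127.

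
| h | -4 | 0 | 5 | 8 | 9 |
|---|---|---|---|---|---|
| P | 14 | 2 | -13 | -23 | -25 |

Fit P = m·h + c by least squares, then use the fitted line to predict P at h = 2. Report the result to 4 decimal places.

P̂ = -4.1419

Compute the Gram sums: Σh·h = 186, Σh = 18, Σ1 = 5.
And Σh·P = -530, ΣP = -45.
det = 186·5 − 18² = 606.
m = ((-530)·5 − 18·(-45))/606 = -920/303; c = (186·(-45) − 18·(-530))/606 = 195/101.
At h = 2: P̂ = (-920/303)·(2) + (195/101)·(1) = -1255/303.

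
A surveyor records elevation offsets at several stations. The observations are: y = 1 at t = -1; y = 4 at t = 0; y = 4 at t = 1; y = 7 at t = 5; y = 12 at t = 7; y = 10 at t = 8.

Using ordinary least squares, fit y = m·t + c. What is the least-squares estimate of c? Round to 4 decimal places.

c = 2.9091

MᵀM·[m, c]ᵀ = Mᵀy reads: 140·m + 20·c = 202;  20·m + 6·c = 38.
(Σt·t = 140, Σt = 20, Σ1 = 6, Σt·y = 202, Σy = 38.)
Eliminating c: 6·(row 1) − 20·(row 2) gives 440·m = 6·202 − 20·38 = 452, so m = 113/110.
Then c = (38 − 20·(113/110))/6 = 32/11.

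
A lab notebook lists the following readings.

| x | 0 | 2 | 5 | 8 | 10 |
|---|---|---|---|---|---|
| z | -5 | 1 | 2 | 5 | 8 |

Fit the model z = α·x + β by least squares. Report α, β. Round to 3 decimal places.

With design matrix A, AᵀA = [[193, 25]; [25, 5]] and Aᵀz = [132, 11]ᵀ.
Eliminating β: 5·(row 1) − 25·(row 2) gives 340·α = 5·132 − 25·11 = 385, so α = 77/68.
Then β = (11 − 25·(77/68))/5 = -1177/340.

α = 1.132, β = -3.462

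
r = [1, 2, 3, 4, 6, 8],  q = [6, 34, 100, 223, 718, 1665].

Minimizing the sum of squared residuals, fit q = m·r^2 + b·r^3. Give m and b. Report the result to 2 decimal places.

m = 1.91, b = 3.01

The normal equations are: 5746·m + 41844·b = 137018;  41844·m + 313690·b = 1024818.
(Σr^2·r^2 = 5746, Σr^2·r^3 = 41844, Σr^3·r^3 = 313690, Σr^2·q = 137018, Σr^3·q = 1024818.)
Eliminating b: 313690·(row 1) − 41844·(row 2) gives 51542404·m = 313690·137018 − 41844·1024818 = 98692028, so m = 24673007/12885601.
Then b = (1024818 − 41844·(24673007/12885601))/313690 = 38805759/12885601.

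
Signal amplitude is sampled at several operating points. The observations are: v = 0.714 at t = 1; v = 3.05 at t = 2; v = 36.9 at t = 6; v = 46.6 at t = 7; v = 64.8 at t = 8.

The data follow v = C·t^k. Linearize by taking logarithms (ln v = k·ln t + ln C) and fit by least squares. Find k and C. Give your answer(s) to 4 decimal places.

Let Y = ln v. Fitting Y = k·ln t + ln C by least squares:
Over the data: Σln t = 6.5103, Σ(ln t)² = 11.8015, Σln v = 12.3994, Σln t·ln v = 23.3874.
Normal system: [[11.8015, 6.5103]; [6.5103, 5]]·[k, ln C]ᵀ = [23.3874, 12.3994]ᵀ.
Slope k = (n·Σln t·ln v − Σln t·Σln v)/(n·Σ(ln t)² − (Σln t)²) = (5·23.3874 − 6.5103·12.3994)/16.6240 = 2.17840; ln C = (Σln v − k·Σln t)/n = -0.35651, so C = exp(-0.35651) = 0.70011.

k = 2.1784, C = 0.7001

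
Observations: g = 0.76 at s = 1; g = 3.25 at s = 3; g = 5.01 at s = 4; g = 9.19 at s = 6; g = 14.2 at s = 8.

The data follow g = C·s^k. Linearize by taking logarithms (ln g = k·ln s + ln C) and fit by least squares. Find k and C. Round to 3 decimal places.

k = 1.405, C = 0.734

Linearized form: ln g = k·ln s + ln C. From the 5 transformed points,
Σln s = 6.3561, Σ(ln s)² = 10.6632, Σln g = 7.3870, Σln s·ln g = 13.0204.
Equations: 10.6632·k + 6.3561·ln C = 13.0204;  6.3561·k + 5·ln C = 7.3870.
Slope k = (n·Σln s·ln g − Σln s·Σln g)/(n·Σ(ln s)² − (Σln s)²) = (5·13.0204 − 6.3561·7.3870)/12.9161 = 1.40517; ln C = (Σln g − k·Σln s)/n = -0.30889, so C = exp(-0.30889) = 0.73427.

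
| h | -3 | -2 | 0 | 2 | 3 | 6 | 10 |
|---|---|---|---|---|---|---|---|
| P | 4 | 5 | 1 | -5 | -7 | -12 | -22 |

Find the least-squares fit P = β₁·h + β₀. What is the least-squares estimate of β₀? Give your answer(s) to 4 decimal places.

From the data, Σh·h = 162, Σh = 16, Σ1 = 7.
And Σh·P = -345, ΣP = -36.
So XᵀX·[β₁, β₀]ᵀ = XᵀP: [[162, 16]; [16, 7]]·[β₁, β₀]ᵀ = [-345, -36]ᵀ.
Eliminating β₀: 7·(row 1) − 16·(row 2) gives 878·β₁ = 7·(-345) − 16·(-36) = -1839, so β₁ = -1839/878.
Then β₀ = ((-36) − 16·(-1839/878))/7 = -156/439.

β₀ = -0.3554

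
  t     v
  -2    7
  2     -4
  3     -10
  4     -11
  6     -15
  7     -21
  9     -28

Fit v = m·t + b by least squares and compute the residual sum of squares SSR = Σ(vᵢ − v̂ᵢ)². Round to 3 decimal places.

The normal system AᵀA·[m, b]ᵀ = Aᵀv is [[199, 29]; [29, 7]]·[m, b]ᵀ = [-585, -82]ᵀ.
Determinant 199·7 − 29² = 552.
m = ((-585)·7 − 29·(-82))/552 = -1717/552; b = (199·(-82) − 29·(-585))/552 = 647/552.
Residuals: -217/552, 193/184, -127/69, 149/552, 1375/552, -55/138, -325/276; SSR = 6881/552.

SSR = 12.466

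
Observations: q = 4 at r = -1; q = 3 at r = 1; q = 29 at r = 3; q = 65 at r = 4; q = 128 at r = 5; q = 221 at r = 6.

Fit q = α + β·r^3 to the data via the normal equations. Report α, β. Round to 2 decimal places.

α = 2.45, β = 1.01

Compute the Gram sums: Σ1 = 6, Σr^3 = 432, Σr^3·r^3 = 67108.
For Mᵀq: Σq = 450, Σr^3·q = 68678.
Normal equations: [[6, 432]; [432, 67108]]·[α, β]ᵀ = [450, 68678]ᵀ.
Eliminating β: 67108·(row 1) − 432·(row 2) gives 216024·α = 67108·450 − 432·68678 = 529704, so α = 22071/9001.
Then β = (68678 − 432·(22071/9001))/67108 = 18139/18002.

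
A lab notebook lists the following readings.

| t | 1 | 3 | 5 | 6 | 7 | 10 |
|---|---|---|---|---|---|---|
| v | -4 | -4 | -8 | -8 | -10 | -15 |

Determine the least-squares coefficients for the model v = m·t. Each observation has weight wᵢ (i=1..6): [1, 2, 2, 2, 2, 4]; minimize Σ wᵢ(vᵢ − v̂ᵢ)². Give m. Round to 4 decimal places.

m = -1.4773

Sums needed: Σwᵢ·t·t = 639.
Right-hand side: Σwᵢ·t·v = -944.
So AᵀWA·[m]ᵀ = AᵀWv: [[639]]·[m]ᵀ = [-944]ᵀ.
Hence m = -944 / 639 ≈ -1.47731.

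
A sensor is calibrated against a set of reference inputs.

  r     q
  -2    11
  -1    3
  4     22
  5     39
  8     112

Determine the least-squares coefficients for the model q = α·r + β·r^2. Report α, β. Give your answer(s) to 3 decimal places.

Sums needed: Σr·r = 110, Σr·r^2 = 692, Σr^2·r^2 = 4994.
And Σr·q = 1154, Σr^2·q = 8542.
So XᵀX·[α, β]ᵀ = Xᵀq: [[110, 692]; [692, 4994]]·[α, β]ᵀ = [1154, 8542]ᵀ.
Determinant 110·4994 − 692² = 70476.
α = (1154·4994 − 692·8542)/70476 = -36997/17619; β = (110·8542 − 692·1154)/70476 = 35263/17619.

α = -2.100, β = 2.001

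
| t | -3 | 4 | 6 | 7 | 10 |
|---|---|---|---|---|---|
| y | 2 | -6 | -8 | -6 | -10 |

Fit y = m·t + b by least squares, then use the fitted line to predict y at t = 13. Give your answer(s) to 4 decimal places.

Sums needed: Σt·t = 210, Σt = 24, Σ1 = 5.
Moment sums: Σt·y = -220, Σy = -28.
AᵀA·[m, b]ᵀ = Aᵀy becomes [[210, 24]; [24, 5]]·[m, b]ᵀ = [-220, -28]ᵀ.
Eliminating b: 5·(row 1) − 24·(row 2) gives 474·m = 5·(-220) − 24·(-28) = -428, so m = -214/237.
Then b = ((-28) − 24·(-214/237))/5 = -100/79.
At t = 13: ŷ = (-214/237)·(13) + (-100/79)·(1) = -3082/237.

ŷ = -13.0042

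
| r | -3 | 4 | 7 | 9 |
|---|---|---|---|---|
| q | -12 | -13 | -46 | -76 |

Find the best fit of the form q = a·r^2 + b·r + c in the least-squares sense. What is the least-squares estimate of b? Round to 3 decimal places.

Sums needed: Σr^2·r^2 = 9299, Σr^2·r = 1109, Σr^2 = 155, Σr·r = 155, Σr = 17, Σ1 = 4.
And Σr^2·q = -8726, Σr·q = -1022, Σq = -147.
Row-reducing yields a = -479/465, b = 374/465, c = -39/155.

b = 0.804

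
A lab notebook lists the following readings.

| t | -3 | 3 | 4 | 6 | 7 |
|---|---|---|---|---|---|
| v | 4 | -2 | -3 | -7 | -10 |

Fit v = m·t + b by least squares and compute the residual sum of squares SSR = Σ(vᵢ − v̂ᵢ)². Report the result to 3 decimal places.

From the data, Σt·t = 119, Σt = 17, Σ1 = 5.
Right-hand side: Σt·v = -142, Σv = -18.
So XᵀX·[m, b]ᵀ = Xᵀv: [[119, 17]; [17, 5]]·[m, b]ᵀ = [-142, -18]ᵀ.
Determinant 119·5 − 17² = 306.
m = ((-142)·5 − 17·(-18))/306 = -202/153; b = (119·(-18) − 17·(-142))/306 = 8/9.
Residuals: -130/153, 164/153, 71/51, 5/153, -28/17; SSR = 998/153.

SSR = 6.523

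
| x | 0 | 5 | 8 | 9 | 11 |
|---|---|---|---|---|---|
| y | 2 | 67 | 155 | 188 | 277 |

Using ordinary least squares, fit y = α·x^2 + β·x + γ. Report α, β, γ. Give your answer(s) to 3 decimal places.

α = 1.999, β = 2.936, γ = 2.106

Compute the Gram sums: Σx^2·x^2 = 25923, Σx^2·x = 2697, Σx^2 = 291, Σx·x = 291, Σx = 33, Σ1 = 5.
Right-hand side: Σx^2·y = 60340, Σx·y = 6314, Σy = 689.
Inverting the 3×3 Gram matrix, [α, β, γ]ᵀ = [15277/7644, 7481/2548, 2683/1274]ᵀ.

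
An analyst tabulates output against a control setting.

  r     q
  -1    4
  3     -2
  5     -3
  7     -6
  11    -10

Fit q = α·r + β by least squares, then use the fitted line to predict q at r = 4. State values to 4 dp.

q̂ = -2.2500

With design matrix A, AᵀA = [[205, 25]; [25, 5]] and Aᵀq = [-177, -17]ᵀ.
Eliminating β: 5·(row 1) − 25·(row 2) gives 400·α = 5·(-177) − 25·(-17) = -460, so α = -23/20.
Then β = ((-17) − 25·(-23/20))/5 = 47/20.
At r = 4: q̂ = (-23/20)·(4) + (47/20)·(1) = -9/4.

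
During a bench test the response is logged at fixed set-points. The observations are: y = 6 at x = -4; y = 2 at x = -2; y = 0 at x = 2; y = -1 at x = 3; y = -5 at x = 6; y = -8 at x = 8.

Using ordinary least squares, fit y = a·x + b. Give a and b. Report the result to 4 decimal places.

a = -1.0684, b = 1.3148

With design matrix M, MᵀM = [[133, 13]; [13, 6]] and Mᵀy = [-125, -6]ᵀ.
det = 133·6 − 13² = 629.
a = ((-125)·6 − 13·(-6))/629 = -672/629; b = (133·(-6) − 13·(-125))/629 = 827/629.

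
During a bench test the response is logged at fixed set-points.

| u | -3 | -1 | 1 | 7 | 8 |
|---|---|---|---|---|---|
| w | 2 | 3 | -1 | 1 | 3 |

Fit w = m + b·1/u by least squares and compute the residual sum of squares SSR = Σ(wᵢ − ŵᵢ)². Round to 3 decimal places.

With design matrix M, MᵀM = [[5, -11/168]; [-11/168, 60601/28224]] and Mᵀw = [8, -697/168]ᵀ.
Determinant 5·(60601/28224) − (-11/168)² = 75721/7056.
m = (8·(60601/28224) − (-11/168)·(-697/168))/(75721/7056) = 477141/302884; b = (5·(-697/168) − (-11/168)·8)/(75721/7056) = -142674/75721.
Residuals: -61605/302884, -139185/302884, -209329/302884, -92729/302884, 125712/75721; SSR = 1084379/302884.

SSR = 3.580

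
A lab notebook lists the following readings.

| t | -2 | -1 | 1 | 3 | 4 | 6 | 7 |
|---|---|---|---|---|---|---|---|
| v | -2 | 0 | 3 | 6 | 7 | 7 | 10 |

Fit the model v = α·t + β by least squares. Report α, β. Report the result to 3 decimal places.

α = 1.223, β = 1.283

Normal-equation sums: Σt·t = 116, Σt = 18, Σ1 = 7.
And Σt·v = 165, Σv = 31.
So XᵀX·[α, β]ᵀ = Xᵀv: [[116, 18]; [18, 7]]·[α, β]ᵀ = [165, 31]ᵀ.
Eliminating β: 7·(row 1) − 18·(row 2) gives 488·α = 7·165 − 18·31 = 597, so α = 597/488.
Then β = (31 − 18·(597/488))/7 = 313/244.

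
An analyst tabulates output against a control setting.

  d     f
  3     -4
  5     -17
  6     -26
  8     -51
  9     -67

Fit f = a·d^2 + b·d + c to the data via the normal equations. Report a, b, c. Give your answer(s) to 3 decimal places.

Normal-equation sums: Σd^2·d^2 = 12659, Σd^2·d = 1609, Σd^2 = 215, Σd·d = 215, Σd = 31, Σ1 = 5.
Right-hand side: Σd^2·f = -10088, Σd·f = -1264, Σf = -165.
So MᵀM·[a, b, c]ᵀ = Mᵀf: [[12659, 1609, 215]; [1609, 215, 31]; [215, 31, 5]]·[a, b, c]ᵀ = [-10088, -1264, -165]ᵀ.
Inverting the 3×3 Gram matrix, [a, b, c]ᵀ = [-479/462, 305/154, -23/33]ᵀ.

a = -1.037, b = 1.981, c = -0.697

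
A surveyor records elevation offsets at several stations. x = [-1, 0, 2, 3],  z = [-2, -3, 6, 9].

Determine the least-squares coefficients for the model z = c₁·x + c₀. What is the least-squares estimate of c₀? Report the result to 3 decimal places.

Compute the Gram sums: Σx·x = 14, Σx = 4, Σ1 = 4.
And Σx·z = 41, Σz = 10.
Normal equations: [[14, 4]; [4, 4]]·[c₁, c₀]ᵀ = [41, 10]ᵀ.
det = 14·4 − 4² = 40.
c₁ = (41·4 − 4·10)/40 = 31/10; c₀ = (14·10 − 4·41)/40 = -3/5.

c₀ = -0.600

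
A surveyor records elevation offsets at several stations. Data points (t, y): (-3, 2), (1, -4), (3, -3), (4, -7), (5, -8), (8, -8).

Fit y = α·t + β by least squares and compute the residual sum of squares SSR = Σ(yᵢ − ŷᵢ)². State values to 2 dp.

SSR = 11.20

With design matrix X, XᵀX = [[124, 18]; [18, 6]] and Xᵀy = [-151, -28]ᵀ.
Determinant 124·6 − 18² = 420.
α = ((-151)·6 − 18·(-28))/420 = -67/70; β = (124·(-28) − 18·(-151))/420 = -377/210.
Residuals: 97/105, -131/105, 5/3, -289/210, -149/105, 61/42; SSR = 2353/210.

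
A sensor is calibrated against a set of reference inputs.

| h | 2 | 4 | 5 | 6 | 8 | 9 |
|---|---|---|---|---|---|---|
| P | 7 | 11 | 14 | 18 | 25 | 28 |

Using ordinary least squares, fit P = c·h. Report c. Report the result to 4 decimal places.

c = 3.0442

Setting ∂/∂c … = 0 gives: 226·c = 688.
c = 688/226 = 3.04425.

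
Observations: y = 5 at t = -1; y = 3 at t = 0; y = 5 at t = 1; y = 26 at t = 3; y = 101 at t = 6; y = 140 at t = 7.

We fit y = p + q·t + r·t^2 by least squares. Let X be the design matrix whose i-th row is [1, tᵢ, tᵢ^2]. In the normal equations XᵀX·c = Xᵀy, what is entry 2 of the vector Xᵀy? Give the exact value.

1664

Entry 2 ↔ basis t, so (Xᵀy)_{2} = Σᵢ (t)·yᵢ = (-1)·(5) + (0)·(3) + (1)·(5) + (3)·(26) + (6)·(101) + (7)·(140) = 1664.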